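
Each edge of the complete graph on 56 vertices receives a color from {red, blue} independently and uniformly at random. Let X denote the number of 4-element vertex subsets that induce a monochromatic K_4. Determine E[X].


Let X = Σ_S X_S over the C(56, 4) = 367290 subsets S of size 4, where X_S = 1 if the K_4 on S is monochromatic.
For a fixed S, the K_4 on S has C(4, 2) = 6 edges. P[all 6 edges red] = (1/2)^6, and likewise for blue, so P[monochromatic] = 2·(1/2)^6 = 2^{1 − 6} = 1/32.
By linearity: E[X] = C(56, 4) · 2^{1 − 6} = 367290 · 1/32 = 183645/16.
Numerically: E[X] ≈ 11477.81250.

E[X] = C(56,4)·2^(1−C(4,2)) = 183645/16 ≈ 11477.81250.


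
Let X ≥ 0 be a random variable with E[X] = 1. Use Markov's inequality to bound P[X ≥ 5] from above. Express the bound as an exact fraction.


μ = E[X] = 1, a = 5.
Markov: P[X ≥ 5] ≤ μ/a = (1)/5 = 1/5.
Numerically: ≈ 0.2000.
(Since a = 5 > μ = 1.0000, the bound 1/5 is < 1 and informative.)

P[X ≥ 5] ≤ 1/5 ≈ 0.2000.


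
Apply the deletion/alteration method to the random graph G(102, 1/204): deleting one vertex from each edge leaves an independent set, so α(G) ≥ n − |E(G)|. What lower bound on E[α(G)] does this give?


E[|E(G)|] = C(102, 2)·p = 5151 · (1/204) = 101/4.
E[α(G)] ≥ n − E[|E(G)|] = 102 − 101/4 = 307/4.
Numerically: ≈ 76.750.
(This is only a lower bound; the true E[α(G)] may be larger.)

E[α(G)] ≥ 307/4 ≈ 76.750.


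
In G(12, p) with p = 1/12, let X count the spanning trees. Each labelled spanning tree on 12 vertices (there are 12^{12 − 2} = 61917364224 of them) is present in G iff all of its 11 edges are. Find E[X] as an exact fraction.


K_12 has 12^{12 − 2} = 61917364224 labelled spanning trees.
For each such spanning tree H, let X_H = 1 if all 11 edges of H are present in G. Then P[X_H = 1] = p^{11} = (1/12)^{11} = 1/743008370688.
Summing the indicators: E[X] = Σ_H E[X_H] = 61917364224 · p^{11} = 61917364224 · 1/743008370688 = 1/12.
Numerically: E[X] ≈ 0.0833333.

E[X] = 61917364224 · (1/12)^{11} = 1/12 ≈ 0.0833333.


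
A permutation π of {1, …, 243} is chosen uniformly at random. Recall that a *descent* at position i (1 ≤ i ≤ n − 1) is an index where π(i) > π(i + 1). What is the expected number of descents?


Write X = Σ X_I over i = 1, …, 242, with X_I the indicator of one descent.
There are 242 indicators.
For each fixed i, the pair (π(i), π(i+1)) is a uniformly random ordered pair of distinct values from {1, …, 243}; by symmetry P[π(i) > π(i+1)] = 1/2.
By linearity: E[X] = 242 · (1/2) = (243 − 1) · (1/2) = 121 ≈ 121.000000.

E[X] = 121 = 121.000000.


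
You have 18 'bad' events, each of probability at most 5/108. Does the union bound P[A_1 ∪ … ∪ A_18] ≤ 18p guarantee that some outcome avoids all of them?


Union bound: P[∪_{i=1}^{18} A_i] ≤ Σ_i P[A_i] ≤ 18·p = 18·(5/108) = 5/6.
Numerically: 5/6 ≈ 0.833.
Is 5/6 < 1? YES.
Since P[∪ A_i] ≤ 5/6 < 1, the complement has P[∩ A_i^c] ≥ 1 − 5/6 = 1/6 > 0, so some outcome avoids every A_i.

18·p = 5/6 ≈ 0.833; existence CERTIFIED by the union bound.


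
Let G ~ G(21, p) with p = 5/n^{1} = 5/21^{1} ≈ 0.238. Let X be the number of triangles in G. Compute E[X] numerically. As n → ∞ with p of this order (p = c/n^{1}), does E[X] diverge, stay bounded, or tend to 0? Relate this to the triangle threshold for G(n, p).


Number of potential triangles: C(21, 3) = 1330.
Each occurs with probability p³ ≈ (0.238)³ ≈ 1.34975e-02.
By linearity: E[X] = C(21, 3)·p³ ≈ 1330 · 1.34975e-02 ≈ 17.952.
Here α = 1, so p = 5/n is exactly at the triangle threshold p ~ 1/n. Asymptotically E[X] → c³/6 = 5³/6 = 125/6 ≈ 20.833, a bounded constant. In this regime the triangle count is asymptotically Poisson(c³/6).

E[X] ≈ 17.952; in regime p = Θ(1/n^{1}) E[X] stays bounded (at the triangle threshold p ~ 1/n).


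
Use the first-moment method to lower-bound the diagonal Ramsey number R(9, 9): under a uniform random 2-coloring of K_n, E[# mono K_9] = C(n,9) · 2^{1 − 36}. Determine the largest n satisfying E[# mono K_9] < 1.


We need C(n, 9) · 2^{1 − 36} < 1, i.e. C(n, 9) < 2^{36 − 1} = 34359738368.
Check values of n near the boundary:
  n = 64: C(64, 9) = 27540584512; 27540584512 < 34359738368? YES
  n = 65: C(65, 9) = 31966749880; 31966749880 < 34359738368? YES
  n = 66: C(66, 9) = 37014131440; 37014131440 < 34359738368? NO
The largest n with C(n, 9) < 34359738368 is n = 65 (where E[X] = 3995843735/4294967296 ≈ 0.9303549). Hence R(9, 9) > 65, i.e. R(9, 9) ≥ 66.

Largest n = 65; hence R(9, 9) > 65.


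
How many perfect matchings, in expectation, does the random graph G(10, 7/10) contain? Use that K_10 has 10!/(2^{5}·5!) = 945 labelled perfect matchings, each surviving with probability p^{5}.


K_10 has 10!/(2^{5}·5!) = 945 labelled perfect matchings.
For each such perfect matching H, let X_H = 1 if all 5 edges of H are present in G. Then P[X_H = 1] = p^{5} = (7/10)^{5} = 16807/100000.
By linearity of expectation: E[X] = Σ_H E[X_H] = 945 · p^{5} = 945 · 16807/100000 = 3176523/20000.
Numerically: E[X] ≈ 158.826.

E[X] = 945 · (7/10)^{5} = 3176523/20000 ≈ 158.826.


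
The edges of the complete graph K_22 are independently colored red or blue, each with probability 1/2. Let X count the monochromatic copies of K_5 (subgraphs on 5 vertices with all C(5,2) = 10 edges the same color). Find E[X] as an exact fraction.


Let X = Σ_S X_S over the C(22, 5) = 26334 subsets S of size 5, where X_S = 1 if the K_5 on S is monochromatic.
For a fixed S, the K_5 on S has C(5, 2) = 10 edges. P[all 10 edges red] = (1/2)^10, and likewise for blue, so P[monochromatic] = 2·(1/2)^10 = 2^{1 − 10} = 1/512.
Summing: E[X] = C(22, 5) · 2^{1 − 10} = 26334 · 1/512 = 13167/256.
Numerically: E[X] ≈ 51.434.

E[X] = C(22,5)·2^(1−C(5,2)) = 13167/256 ≈ 51.434.


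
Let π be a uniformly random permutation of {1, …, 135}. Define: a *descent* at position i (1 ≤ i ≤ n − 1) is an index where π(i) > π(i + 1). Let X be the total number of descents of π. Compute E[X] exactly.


Write X = Σ X_I over i = 1, …, 134, with X_I the indicator of one descent.
There are 134 indicators.
For each fixed i, the pair (π(i), π(i+1)) is a uniformly random ordered pair of distinct values from {1, …, 135}; by symmetry P[π(i) > π(i+1)] = 1/2.
By linearity: E[X] = 134 · (1/2) = (135 − 1) · (1/2) = 67 ≈ 67.000.

E[X] = 67 = 67.000.


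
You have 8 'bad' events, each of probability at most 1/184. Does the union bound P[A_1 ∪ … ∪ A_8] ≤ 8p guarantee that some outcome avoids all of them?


Union bound: P[∪_{i=1}^{8} A_i] ≤ Σ_i P[A_i] ≤ 8·p = 8·(1/184) = 1/23.
Numerically: 1/23 ≈ 0.0434783.
Is 1/23 < 1? YES.
Since P[∪ A_i] ≤ 1/23 < 1, the complement has P[∩ A_i^c] ≥ 1 − 1/23 = 22/23 > 0, so some outcome avoids every A_i.

8·p = 1/23 ≈ 0.0434783; existence CERTIFIED by the union bound.


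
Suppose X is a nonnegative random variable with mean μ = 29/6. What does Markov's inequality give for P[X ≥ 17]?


μ = E[X] = 29/6, a = 17.
Markov: P[X ≥ 17] ≤ μ/a = (29/6)/17 = 29/102.
Numerically: ≈ 0.2843.
(Since a = 17 > μ = 4.8333, the bound 29/102 is < 1 and informative.)

P[X ≥ 17] ≤ 29/102 ≈ 0.2843.


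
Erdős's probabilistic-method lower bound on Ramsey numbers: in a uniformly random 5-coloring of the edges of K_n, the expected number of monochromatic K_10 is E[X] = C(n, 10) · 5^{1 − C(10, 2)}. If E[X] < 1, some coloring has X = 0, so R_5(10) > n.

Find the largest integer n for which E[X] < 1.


We need C(n, 10) · 5^{1 − 45} < 1, i.e. C(n, 10) < 5^{45 − 1} = 5684341886080801486968994140625.
Check values of n near the boundary:
  n = 5388: C(5388, 10) = 5634865093375880654852250419586; 5634865093375880654852250419586 < 5684341886080801486968994140625? YES
  n = 5389: C(5389, 10) = 5645340767466558997768874792926; 5645340767466558997768874792926 < 5684341886080801486968994140625? YES
  n = 5390: C(5390, 10) = 5655833965919099070255434039753; 5655833965919099070255434039753 < 5684341886080801486968994140625? YES
  n = 5391: C(5391, 10) = 5666344714787188828795213697883; 5666344714787188828795213697883 < 5684341886080801486968994140625? YES
  n = 5392: C(5392, 10) = 5676873040158402483252283957448; 5676873040158402483252283957448 < 5684341886080801486968994140625? YES
  n = 5393: C(5393, 10) = 5687418968154238267170642278008; 5687418968154238267170642278008 < 5684341886080801486968994140625? NO
  n = 5394: C(5394, 10) = 5697982524930156243149785372878; 5697982524930156243149785372878 < 5684341886080801486968994140625? NO
  n = 5395: C(5395, 10) = 5708563736675616143322765475706; 5708563736675616143322765475706 < 5684341886080801486968994140625? NO
The largest n with C(n, 10) < 5684341886080801486968994140625 is n = 5392 (where E[X] = 5676873040158402483252283957448/5684341886080801486968994140625 ≈ 0.998686). Hence R_5(10) > 5392, i.e. R_5(10) ≥ 5393.

Largest n = 5392; hence R_5(10) > 5392.


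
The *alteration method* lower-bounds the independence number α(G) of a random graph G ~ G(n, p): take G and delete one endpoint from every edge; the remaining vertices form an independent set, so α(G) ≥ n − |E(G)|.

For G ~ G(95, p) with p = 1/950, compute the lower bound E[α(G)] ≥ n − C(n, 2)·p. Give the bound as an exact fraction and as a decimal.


E[|E(G)|] = C(95, 2)·p = 4465 · (1/950) = 47/10.
E[α(G)] ≥ n − E[|E(G)|] = 95 − 47/10 = 903/10.
Numerically: ≈ 90.3000.
(This is only a lower bound; the true E[α(G)] may be larger.)

E[α(G)] ≥ 903/10 ≈ 90.3000.


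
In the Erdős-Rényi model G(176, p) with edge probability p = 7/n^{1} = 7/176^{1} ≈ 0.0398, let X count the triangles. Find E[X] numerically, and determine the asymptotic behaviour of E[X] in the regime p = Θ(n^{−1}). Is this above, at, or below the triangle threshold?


Number of potential triangles: C(176, 3) = 893200.
Each occurs with probability p³ ≈ (0.0398)³ ≈ 6.29153e-05.
By linearity: E[X] = C(176, 3)·p³ ≈ 893200 · 6.29153e-05 ≈ 56.196.
Here α = 1, so p = 7/n is exactly at the triangle threshold p ~ 1/n. Asymptotically E[X] → c³/6 = 7³/6 = 343/6 ≈ 57.167, a bounded constant. In this regime the triangle count is asymptotically Poisson(c³/6).

E[X] ≈ 56.196; in regime p = Θ(1/n^{1}) E[X] stays bounded (at the triangle threshold p ~ 1/n).


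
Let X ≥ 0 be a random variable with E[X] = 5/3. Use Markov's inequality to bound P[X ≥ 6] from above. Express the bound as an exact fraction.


μ = E[X] = 5/3, a = 6.
Markov: P[X ≥ 6] ≤ μ/a = (5/3)/6 = 5/18.
Numerically: ≈ 0.277778.
(Since a = 6 > μ = 1.666667, the bound 5/18 is < 1 and informative.)

P[X ≥ 6] ≤ 5/18 ≈ 0.277778.


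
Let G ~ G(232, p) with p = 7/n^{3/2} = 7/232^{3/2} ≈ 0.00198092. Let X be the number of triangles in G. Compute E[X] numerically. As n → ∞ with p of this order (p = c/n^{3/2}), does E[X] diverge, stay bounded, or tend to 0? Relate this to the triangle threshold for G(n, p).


Number of potential triangles: C(232, 3) = 2054360.
Each occurs with probability p³ ≈ (0.00198092)³ ≈ 7.77317040e-09.
By linearity: E[X] = C(232, 3)·p³ ≈ 2054360 · 7.77317040e-09 ≈ 0.015969.
Since α = 3/2 > 1, p = c/n^{3/2} = o(1/n) is below the triangle threshold p ~ 1/n. Asymptotically E[X] ~ (c³/6)·n^{3(1−α)} = (7³/6)·n^{-1.5} → 0, so by Markov's inequality G has no triangles w.h.p.

E[X] ≈ 0.015969; in regime p = Θ(1/n^{3/2}) E[X] tends to 0 (below the triangle threshold p ~ 1/n).


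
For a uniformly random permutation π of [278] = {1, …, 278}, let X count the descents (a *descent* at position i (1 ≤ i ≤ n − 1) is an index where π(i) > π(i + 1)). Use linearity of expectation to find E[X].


Write X = Σ X_I over i = 1, …, 277, with X_I the indicator of one descent.
There are 277 indicators.
For each fixed i, the pair (π(i), π(i+1)) is a uniformly random ordered pair of distinct values from {1, …, 278}; by symmetry P[π(i) > π(i+1)] = 1/2.
By linearity: E[X] = 277 · (1/2) = (278 − 1) · (1/2) = 277/2 ≈ 138.500.

E[X] = 277/2 = 138.500.


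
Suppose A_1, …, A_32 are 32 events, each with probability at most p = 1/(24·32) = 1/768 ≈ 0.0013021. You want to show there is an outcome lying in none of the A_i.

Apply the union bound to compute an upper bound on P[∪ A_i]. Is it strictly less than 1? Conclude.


Union bound: P[∪_{i=1}^{32} A_i] ≤ Σ_i P[A_i] ≤ 32·p = 32·(1/768) = 1/24.
Numerically: 1/24 ≈ 0.0416667.
Is 1/24 < 1? YES.
Since P[∪ A_i] ≤ 1/24 < 1, the complement has P[∩ A_i^c] ≥ 1 − 1/24 = 23/24 > 0, so some outcome avoids every A_i.

32·p = 1/24 ≈ 0.0416667; existence CERTIFIED by the union bound.


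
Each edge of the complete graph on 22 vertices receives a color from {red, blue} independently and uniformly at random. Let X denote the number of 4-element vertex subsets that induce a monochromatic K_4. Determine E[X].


Let X = Σ_S X_S over the C(22, 4) = 7315 subsets S of size 4, where X_S = 1 if the K_4 on S is monochromatic.
For a fixed S, the K_4 on S has C(4, 2) = 6 edges. P[all 6 edges red] = (1/2)^6, and likewise for blue, so P[monochromatic] = 2·(1/2)^6 = 2^{1 − 6} = 1/32.
Summing: E[X] = C(22, 4) · 2^{1 − 6} = 7315 · 1/32 = 7315/32.
Numerically: E[X] ≈ 228.594.

E[X] = C(22,4)·2^(1−C(4,2)) = 7315/32 ≈ 228.594.


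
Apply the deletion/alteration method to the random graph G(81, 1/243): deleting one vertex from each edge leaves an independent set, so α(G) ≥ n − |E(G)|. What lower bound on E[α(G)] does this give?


E[|E(G)|] = C(81, 2)·p = 3240 · (1/243) = 40/3.
E[α(G)] ≥ n − E[|E(G)|] = 81 − 40/3 = 203/3.
Numerically: ≈ 67.66667.
(This is only a lower bound; the true E[α(G)] may be larger.)

E[α(G)] ≥ 203/3 ≈ 67.66667.


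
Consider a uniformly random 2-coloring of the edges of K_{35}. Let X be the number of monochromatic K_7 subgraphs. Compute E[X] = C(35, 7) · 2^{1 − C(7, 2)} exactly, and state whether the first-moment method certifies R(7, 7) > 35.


E[X] = C(35, 7) · 2^{1 − 21} = 6724520 · 2^{−20} = 6724520/1048576.
As a reduced fraction: E[X] = 840565/131072 ≈ 6.4130020.
Is E[X] < 1? NO.
Since E[X] ≥ 1, the first-moment bound is inconclusive at n = 35; it does NOT by itself certify R(7, 7) > 35.

E[X] = 840565/131072 ≈ 6.4130020; E[X] ≥ 1; first-moment method inconclusive here.


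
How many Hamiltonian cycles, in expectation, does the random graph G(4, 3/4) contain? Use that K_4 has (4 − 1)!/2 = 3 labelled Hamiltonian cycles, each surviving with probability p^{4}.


K_4 has (4 − 1)!/2 = 3 labelled Hamiltonian cycles.
For each such Hamiltonian cycle H, let X_H = 1 if all 4 edges of H are present in G. Then P[X_H = 1] = p^{4} = (3/4)^{4} = 81/256.
By linearity of expectation: E[X] = Σ_H E[X_H] = 3 · p^{4} = 3 · 81/256 = 243/256.
Numerically: E[X] ≈ 0.949219.

E[X] = 3 · (3/4)^{4} = 243/256 ≈ 0.949219.


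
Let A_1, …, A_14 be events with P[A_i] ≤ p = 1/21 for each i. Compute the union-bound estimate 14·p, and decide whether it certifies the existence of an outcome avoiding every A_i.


Union bound: P[∪_{i=1}^{14} A_i] ≤ Σ_i P[A_i] ≤ 14·p = 14·(1/21) = 2/3.
Numerically: 2/3 ≈ 0.6667.
Is 2/3 < 1? YES.
Since P[∪ A_i] ≤ 2/3 < 1, the complement has P[∩ A_i^c] ≥ 1 − 2/3 = 1/3 > 0, so some outcome avoids every A_i.

14·p = 2/3 ≈ 0.6667; existence CERTIFIED by the union bound.


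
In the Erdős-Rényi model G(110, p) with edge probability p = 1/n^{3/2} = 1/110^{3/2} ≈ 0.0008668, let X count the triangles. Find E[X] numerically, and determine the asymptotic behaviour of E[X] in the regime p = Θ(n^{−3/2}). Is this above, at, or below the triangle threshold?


Number of potential triangles: C(110, 3) = 215820.
Each occurs with probability p³ ≈ (0.0008668)³ ≈ 6.512278e-10.
By linearity: E[X] = C(110, 3)·p³ ≈ 215820 · 6.512278e-10 ≈ 0.0001.
Since α = 3/2 > 1, p = c/n^{3/2} = o(1/n) is below the triangle threshold p ~ 1/n. Asymptotically E[X] ~ (c³/6)·n^{3(1−α)} = (1³/6)·n^{-1.5} → 0, so by Markov's inequality G has no triangles w.h.p.

E[X] ≈ 0.0001; in regime p = Θ(1/n^{3/2}) E[X] tends to 0 (below the triangle threshold p ~ 1/n).


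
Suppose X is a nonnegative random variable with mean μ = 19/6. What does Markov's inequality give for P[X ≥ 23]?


μ = E[X] = 19/6, a = 23.
Markov: P[X ≥ 23] ≤ μ/a = (19/6)/23 = 19/138.
Numerically: ≈ 0.13768.
(Since a = 23 > μ = 3.16667, the bound 19/138 is < 1 and informative.)

P[X ≥ 23] ≤ 19/138 ≈ 0.13768.


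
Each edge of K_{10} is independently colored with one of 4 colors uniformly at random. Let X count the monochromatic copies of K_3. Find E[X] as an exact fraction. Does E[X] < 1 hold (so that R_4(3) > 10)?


E[X] = C(10, 3) · 4^{1 − 3} = 120 · 4^{−2} = 120/16.
As a reduced fraction: E[X] = 15/2 ≈ 7.500000.
Is E[X] < 1? NO.
Since E[X] ≥ 1, the first-moment bound is inconclusive at n = 10; it does NOT by itself certify R_4(3) > 10.

E[X] = 15/2 ≈ 7.500000; E[X] ≥ 1; first-moment method inconclusive here.


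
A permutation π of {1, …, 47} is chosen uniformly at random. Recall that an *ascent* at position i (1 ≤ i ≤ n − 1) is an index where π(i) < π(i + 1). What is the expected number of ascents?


Write X = Σ X_I over i = 1, …, 46, with X_I the indicator of one ascent.
There are 46 indicators.
For each fixed i, the pair (π(i), π(i+1)) is a uniformly random ordered pair of distinct values from {1, …, 47}; by symmetry P[π(i) < π(i+1)] = 1/2.
By linearity: E[X] = 46 · (1/2) = (47 − 1) · (1/2) = 23 ≈ 23.000.

E[X] = 23 = 23.000.


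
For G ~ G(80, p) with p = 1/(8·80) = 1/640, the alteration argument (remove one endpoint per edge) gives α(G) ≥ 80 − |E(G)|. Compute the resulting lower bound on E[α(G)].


E[|E(G)|] = C(80, 2)·p = 3160 · (1/640) = 79/16.
E[α(G)] ≥ n − E[|E(G)|] = 80 − 79/16 = 1201/16.
Numerically: ≈ 75.062.
(This is only a lower bound; the true E[α(G)] may be larger.)

E[α(G)] ≥ 1201/16 ≈ 75.062.


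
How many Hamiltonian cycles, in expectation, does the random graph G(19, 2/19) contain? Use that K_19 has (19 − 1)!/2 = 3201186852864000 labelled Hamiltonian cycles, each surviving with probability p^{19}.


K_19 has (19 − 1)!/2 = 3201186852864000 labelled Hamiltonian cycles.
For each such Hamiltonian cycle H, let X_H = 1 if all 19 edges of H are present in G. Then P[X_H = 1] = p^{19} = (2/19)^{19} = 524288/1978419655660313589123979.
By linearity of expectation: E[X] = Σ_H E[X_H] = 3201186852864000 · p^{19} = 3201186852864000 · 524288/1978419655660313589123979 = 1678343852714360832000/1978419655660313589123979.
Numerically: E[X] ≈ 0.00084833.

E[X] = 3201186852864000 · (2/19)^{19} = 1678343852714360832000/1978419655660313589123979 ≈ 0.00084833.


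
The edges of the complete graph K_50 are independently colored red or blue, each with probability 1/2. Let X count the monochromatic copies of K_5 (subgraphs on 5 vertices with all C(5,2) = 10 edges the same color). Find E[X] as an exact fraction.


Let X = Σ_S X_S over the C(50, 5) = 2118760 subsets S of size 5, where X_S = 1 if the K_5 on S is monochromatic.
For a fixed S, the K_5 on S has C(5, 2) = 10 edges. P[all 10 edges red] = (1/2)^10, and likewise for blue, so P[monochromatic] = 2·(1/2)^10 = 2^{1 − 10} = 1/512.
By linearity of expectation: E[X] = C(50, 5) · 2^{1 − 10} = 2118760 · 1/512 = 264845/64.
Numerically: E[X] ≈ 4138.2031.

E[X] = C(50,5)·2^(1−C(5,2)) = 264845/64 ≈ 4138.2031.


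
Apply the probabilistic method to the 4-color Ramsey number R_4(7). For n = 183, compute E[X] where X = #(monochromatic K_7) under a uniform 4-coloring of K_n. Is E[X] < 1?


E[X] = C(183, 7) · 4^{1 − 21} = 1214197462413 · 4^{−20} = 1214197462413/1099511627776.
As a reduced fraction: E[X] = 1214197462413/1099511627776 ≈ 1.1043.
Is E[X] < 1? NO.
Since E[X] ≥ 1, the first-moment bound is inconclusive at n = 183; it does NOT by itself certify R_4(7) > 183.

E[X] = 1214197462413/1099511627776 ≈ 1.1043; E[X] ≥ 1; first-moment method inconclusive here.


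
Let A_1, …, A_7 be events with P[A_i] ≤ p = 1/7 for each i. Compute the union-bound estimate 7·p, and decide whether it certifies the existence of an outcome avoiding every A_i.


Union bound: P[∪_{i=1}^{7} A_i] ≤ Σ_i P[A_i] ≤ 7·p = 7·(1/7) = 1.
Numerically: 1 ≈ 1.00000.
Is 1 < 1? NO.
Since the bound 1 is ≥ 1, the union bound is uninformative here; it does NOT by itself certify existence.

7·p = 1 ≈ 1.00000; existence NOT certified by the union bound.


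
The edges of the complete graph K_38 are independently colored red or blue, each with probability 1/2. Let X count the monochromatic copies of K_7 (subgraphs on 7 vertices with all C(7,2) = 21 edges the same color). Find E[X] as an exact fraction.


Let X = Σ_S X_S over the C(38, 7) = 12620256 subsets S of size 7, where X_S = 1 if the K_7 on S is monochromatic.
For a fixed S, the K_7 on S has C(7, 2) = 21 edges. P[all 21 edges red] = (1/2)^21, and likewise for blue, so P[monochromatic] = 2·(1/2)^21 = 2^{1 − 21} = 1/1048576.
By linearity of expectation: E[X] = C(38, 7) · 2^{1 − 21} = 12620256 · 1/1048576 = 394383/32768.
Numerically: E[X] ≈ 12.036.

E[X] = C(38,7)·2^(1−C(7,2)) = 394383/32768 ≈ 12.036.


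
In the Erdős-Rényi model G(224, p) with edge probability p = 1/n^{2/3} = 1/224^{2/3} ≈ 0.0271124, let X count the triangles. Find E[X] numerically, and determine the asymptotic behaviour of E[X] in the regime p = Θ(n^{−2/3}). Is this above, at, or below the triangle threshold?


Number of potential triangles: C(224, 3) = 1848224.
Each occurs with probability p³ ≈ (0.0271124)³ ≈ 1.99298469e-05.
By linearity: E[X] = C(224, 3)·p³ ≈ 1848224 · 1.99298469e-05 ≈ 36.834821.
Since α = 2/3 < 1, p = c/n^{2/3} ≫ 1/n is above the triangle threshold p ~ 1/n. Asymptotically E[X] ~ (c³/6)·n^{3(1−α)} = (1³/6)·n^{1} → ∞; triangles are abundant w.h.p.

E[X] ≈ 36.834821; in regime p = Θ(1/n^{2/3}) E[X] diverges (above the triangle threshold p ~ 1/n).


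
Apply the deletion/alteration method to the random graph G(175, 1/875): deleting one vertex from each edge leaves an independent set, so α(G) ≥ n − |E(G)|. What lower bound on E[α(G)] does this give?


E[|E(G)|] = C(175, 2)·p = 15225 · (1/875) = 87/5.
E[α(G)] ≥ n − E[|E(G)|] = 175 − 87/5 = 788/5.
Numerically: ≈ 157.600.
(This is only a lower bound; the true E[α(G)] may be larger.)

E[α(G)] ≥ 788/5 ≈ 157.600.


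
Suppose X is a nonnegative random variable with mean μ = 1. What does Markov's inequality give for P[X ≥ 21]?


μ = E[X] = 1, a = 21.
Markov: P[X ≥ 21] ≤ μ/a = (1)/21 = 1/21.
Numerically: ≈ 0.048.
(Since a = 21 > μ = 1.000, the bound 1/21 is < 1 and informative.)

P[X ≥ 21] ≤ 1/21 ≈ 0.048.


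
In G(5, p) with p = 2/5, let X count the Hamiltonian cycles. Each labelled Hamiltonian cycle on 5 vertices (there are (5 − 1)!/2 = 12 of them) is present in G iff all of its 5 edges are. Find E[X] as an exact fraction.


K_5 has (5 − 1)!/2 = 12 labelled Hamiltonian cycles.
For each such Hamiltonian cycle H, let X_H = 1 if all 5 edges of H are present in G. Then P[X_H = 1] = p^{5} = (2/5)^{5} = 32/3125.
Summing the indicators: E[X] = Σ_H E[X_H] = 12 · p^{5} = 12 · 32/3125 = 384/3125.
Numerically: E[X] ≈ 0.1229.

E[X] = 12 · (2/5)^{5} = 384/3125 ≈ 0.1229.


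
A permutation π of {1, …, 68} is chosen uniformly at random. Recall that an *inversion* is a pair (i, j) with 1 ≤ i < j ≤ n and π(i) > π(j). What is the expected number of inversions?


Write X = Σ X_I over the C(68, 2) = 2278 pairs i < j, with X_I the indicator of one inversion.
There are 2278 indicators.
For each fixed pair i < j, the values π(i) and π(j) are two distinct elements of {1, …, 68} in uniformly random order; by symmetry P[π(i) > π(j)] = 1/2.
By linearity: E[X] = 2278 · (1/2) = C(68, 2) · (1/2) = 2278/2 = 1139 ≈ 1139.0000.

E[X] = 1139 = 1139.0000.


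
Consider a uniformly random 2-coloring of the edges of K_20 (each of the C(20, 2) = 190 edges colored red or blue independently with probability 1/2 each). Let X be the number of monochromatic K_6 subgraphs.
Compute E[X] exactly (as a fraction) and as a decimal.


Let X = Σ_S X_S over the C(20, 6) = 38760 subsets S of size 6, where X_S = 1 if the K_6 on S is monochromatic.
For a fixed S, the K_6 on S has C(6, 2) = 15 edges. P[all 15 edges red] = (1/2)^15, and likewise for blue, so P[monochromatic] = 2·(1/2)^15 = 2^{1 − 15} = 1/16384.
By linearity: E[X] = C(20, 6) · 2^{1 − 15} = 38760 · 1/16384 = 4845/2048.
Numerically: E[X] ≈ 2.3657.

E[X] = C(20,6)·2^(1−C(6,2)) = 4845/2048 ≈ 2.3657.


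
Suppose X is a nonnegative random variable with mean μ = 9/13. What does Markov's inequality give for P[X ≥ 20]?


μ = E[X] = 9/13, a = 20.
Markov: P[X ≥ 20] ≤ μ/a = (9/13)/20 = 9/260.
Numerically: ≈ 0.0346.
(Since a = 20 > μ = 0.6923, the bound 9/260 is < 1 and informative.)

P[X ≥ 20] ≤ 9/260 ≈ 0.0346.


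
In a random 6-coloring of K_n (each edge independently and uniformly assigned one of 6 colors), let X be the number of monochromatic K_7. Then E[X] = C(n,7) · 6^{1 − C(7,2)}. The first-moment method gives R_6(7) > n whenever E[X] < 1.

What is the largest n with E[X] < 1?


We need C(n, 7) · 6^{1 − 21} < 1, i.e. C(n, 7) < 6^{21 − 1} = 3656158440062976.
Check values of n near the boundary:
  n = 564: C(564, 7) = 3469685994423792; 3469685994423792 < 3656158440062976? YES
  n = 565: C(565, 7) = 3513212521235560; 3513212521235560 < 3656158440062976? YES
  n = 566: C(566, 7) = 3557206237959440; 3557206237959440 < 3656158440062976? YES
  n = 567: C(567, 7) = 3601671315933933; 3601671315933933 < 3656158440062976? YES
  n = 568: C(568, 7) = 3646611956239704; 3646611956239704 < 3656158440062976? YES
  n = 569: C(569, 7) = 3692032389858348; 3692032389858348 < 3656158440062976? NO
  n = 570: C(570, 7) = 3737936877831720; 3737936877831720 < 3656158440062976? NO
  n = 571: C(571, 7) = 3784329711421830; 3784329711421830 < 3656158440062976? NO
The largest n with C(n, 7) < 3656158440062976 is n = 568 (where E[X] = 16882462760369/16926659444736 ≈ 0.99739). Hence R_6(7) > 568, i.e. R_6(7) ≥ 569.

Largest n = 568; hence R_6(7) > 568.


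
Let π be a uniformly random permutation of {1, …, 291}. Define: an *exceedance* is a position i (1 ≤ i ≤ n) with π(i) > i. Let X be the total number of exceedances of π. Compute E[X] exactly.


Write X = Σ_{i=1}^{291} X_i, where X_i = 1_{π(i) > i}.
For each fixed i, π(i) is uniform over {1, …, 291} (marginal of a uniform permutation), so P[π(i) > i] = (n − i)/n. Summing: Σ_{i=1}^{291} (n − i)/n = (0 + 1 + … + 290)/291 = 291(291 − 1)/(2·291) = (291 − 1)/2.
Hence E[X] = Σ_{i=1}^{291} (291 − i)/291 = 145 ≈ 145.00000.

E[X] = 145 = 145.00000.


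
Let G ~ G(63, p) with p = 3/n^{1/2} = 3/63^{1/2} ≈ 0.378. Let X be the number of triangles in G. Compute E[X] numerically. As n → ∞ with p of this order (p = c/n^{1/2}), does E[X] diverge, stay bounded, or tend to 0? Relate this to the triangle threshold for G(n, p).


Number of potential triangles: C(63, 3) = 39711.
Each occurs with probability p³ ≈ (0.378)³ ≈ 5.39949e-02.
By linearity: E[X] = C(63, 3)·p³ ≈ 39711 · 5.39949e-02 ≈ 2144.192.
Since α = 1/2 < 1, p = c/n^{1/2} ≫ 1/n is above the triangle threshold p ~ 1/n. Asymptotically E[X] ~ (c³/6)·n^{3(1−α)} = (3³/6)·n^{1.5} → ∞; triangles are abundant w.h.p.

E[X] ≈ 2144.192; in regime p = Θ(1/n^{1/2}) E[X] diverges (above the triangle threshold p ~ 1/n).


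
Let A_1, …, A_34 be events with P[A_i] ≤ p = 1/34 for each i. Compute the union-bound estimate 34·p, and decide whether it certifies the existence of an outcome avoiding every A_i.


Union bound: P[∪_{i=1}^{34} A_i] ≤ Σ_i P[A_i] ≤ 34·p = 34·(1/34) = 1.
Numerically: 1 ≈ 1.000000.
Is 1 < 1? NO.
Since the bound 1 is ≥ 1, the union bound is uninformative here; it does NOT by itself certify existence.

34·p = 1 ≈ 1.000000; existence NOT certified by the union bound.


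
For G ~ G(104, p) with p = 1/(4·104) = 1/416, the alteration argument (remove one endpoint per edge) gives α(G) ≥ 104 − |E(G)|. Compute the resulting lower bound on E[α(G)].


E[|E(G)|] = C(104, 2)·p = 5356 · (1/416) = 103/8.
E[α(G)] ≥ n − E[|E(G)|] = 104 − 103/8 = 729/8.
Numerically: ≈ 91.12500.
(This is only a lower bound; the true E[α(G)] may be larger.)

E[α(G)] ≥ 729/8 ≈ 91.12500.


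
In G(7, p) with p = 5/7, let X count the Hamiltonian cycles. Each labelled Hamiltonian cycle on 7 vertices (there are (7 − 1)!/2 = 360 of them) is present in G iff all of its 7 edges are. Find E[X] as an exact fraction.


K_7 has (7 − 1)!/2 = 360 labelled Hamiltonian cycles.
For each such Hamiltonian cycle H, let X_H = 1 if all 7 edges of H are present in G. Then P[X_H = 1] = p^{7} = (5/7)^{7} = 78125/823543.
By linearity of expectation: E[X] = Σ_H E[X_H] = 360 · p^{7} = 360 · 78125/823543 = 28125000/823543.
Numerically: E[X] ≈ 34.2.

E[X] = 360 · (5/7)^{7} = 28125000/823543 ≈ 34.2.


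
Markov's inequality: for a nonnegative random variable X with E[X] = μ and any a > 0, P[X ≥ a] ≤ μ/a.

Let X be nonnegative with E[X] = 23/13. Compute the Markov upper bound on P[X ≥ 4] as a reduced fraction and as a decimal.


μ = E[X] = 23/13, a = 4.
Markov: P[X ≥ 4] ≤ μ/a = (23/13)/4 = 23/52.
Numerically: ≈ 0.442.
(Since a = 4 > μ = 1.769, the bound 23/52 is < 1 and informative.)

P[X ≥ 4] ≤ 23/52 ≈ 0.442.


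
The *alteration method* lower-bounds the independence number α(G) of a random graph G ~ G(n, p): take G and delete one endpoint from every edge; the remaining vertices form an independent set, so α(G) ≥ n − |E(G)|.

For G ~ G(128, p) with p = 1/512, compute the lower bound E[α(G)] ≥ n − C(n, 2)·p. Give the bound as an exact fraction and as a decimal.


E[|E(G)|] = C(128, 2)·p = 8128 · (1/512) = 127/8.
E[α(G)] ≥ n − E[|E(G)|] = 128 − 127/8 = 897/8.
Numerically: ≈ 112.125.
(This is only a lower bound; the true E[α(G)] may be larger.)

E[α(G)] ≥ 897/8 ≈ 112.125.


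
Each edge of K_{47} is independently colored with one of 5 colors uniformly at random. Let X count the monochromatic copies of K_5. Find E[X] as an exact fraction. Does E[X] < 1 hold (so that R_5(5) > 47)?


E[X] = C(47, 5) · 5^{1 − 10} = 1533939 · 5^{−9} = 1533939/1953125.
As a reduced fraction: E[X] = 1533939/1953125 ≈ 0.78538.
Is E[X] < 1? YES.
Since E[X] < 1, there exists a 5-coloring of K_{47} with no monochromatic K_5; hence R_5(5) > 47.

E[X] = 1533939/1953125 ≈ 0.78538; E[X] < 1, so R_5(5) > 47.


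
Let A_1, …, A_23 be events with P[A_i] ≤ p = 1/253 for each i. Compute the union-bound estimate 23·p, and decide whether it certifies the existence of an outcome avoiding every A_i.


Union bound: P[∪_{i=1}^{23} A_i] ≤ Σ_i P[A_i] ≤ 23·p = 23·(1/253) = 1/11.
Numerically: 1/11 ≈ 0.0909.
Is 1/11 < 1? YES.
Since P[∪ A_i] ≤ 1/11 < 1, the complement has P[∩ A_i^c] ≥ 1 − 1/11 = 10/11 > 0, so some outcome avoids every A_i.

23·p = 1/11 ≈ 0.0909; existence CERTIFIED by the union bound.


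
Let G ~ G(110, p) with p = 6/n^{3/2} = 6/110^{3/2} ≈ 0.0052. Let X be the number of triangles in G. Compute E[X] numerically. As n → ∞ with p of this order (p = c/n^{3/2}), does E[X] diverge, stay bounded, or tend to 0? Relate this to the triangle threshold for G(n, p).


Number of potential triangles: C(110, 3) = 215820.
Each occurs with probability p³ ≈ (0.0052)³ ≈ 1.40665e-07.
By linearity: E[X] = C(110, 3)·p³ ≈ 215820 · 1.40665e-07 ≈ 0.030.
Since α = 3/2 > 1, p = c/n^{3/2} = o(1/n) is below the triangle threshold p ~ 1/n. Asymptotically E[X] ~ (c³/6)·n^{3(1−α)} = (6³/6)·n^{-1.5} → 0, so by Markov's inequality G has no triangles w.h.p.

E[X] ≈ 0.030; in regime p = Θ(1/n^{3/2}) E[X] tends to 0 (below the triangle threshold p ~ 1/n).


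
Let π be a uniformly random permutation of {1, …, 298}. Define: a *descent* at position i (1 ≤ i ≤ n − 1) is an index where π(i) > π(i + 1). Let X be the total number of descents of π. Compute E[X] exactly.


Write X = Σ X_I over i = 1, …, 297, with X_I the indicator of one descent.
There are 297 indicators.
For each fixed i, the pair (π(i), π(i+1)) is a uniformly random ordered pair of distinct values from {1, …, 298}; by symmetry P[π(i) > π(i+1)] = 1/2.
By linearity: E[X] = 297 · (1/2) = (298 − 1) · (1/2) = 297/2 ≈ 148.500.

E[X] = 297/2 = 148.500.


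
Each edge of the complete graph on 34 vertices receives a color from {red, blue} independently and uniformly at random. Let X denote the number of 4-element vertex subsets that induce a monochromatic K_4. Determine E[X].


Let X = Σ_S X_S over the C(34, 4) = 46376 subsets S of size 4, where X_S = 1 if the K_4 on S is monochromatic.
For a fixed S, the K_4 on S has C(4, 2) = 6 edges. P[all 6 edges red] = (1/2)^6, and likewise for blue, so P[monochromatic] = 2·(1/2)^6 = 2^{1 − 6} = 1/32.
By linearity: E[X] = C(34, 4) · 2^{1 − 6} = 46376 · 1/32 = 5797/4.
Numerically: E[X] ≈ 1449.25000.

E[X] = C(34,4)·2^(1−C(4,2)) = 5797/4 ≈ 1449.25000.


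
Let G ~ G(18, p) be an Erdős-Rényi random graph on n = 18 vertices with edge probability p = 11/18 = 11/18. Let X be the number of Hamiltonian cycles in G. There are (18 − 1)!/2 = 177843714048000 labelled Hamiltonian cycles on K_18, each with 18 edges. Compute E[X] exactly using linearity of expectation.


K_18 has (18 − 1)!/2 = 177843714048000 labelled Hamiltonian cycles.
For each such Hamiltonian cycle H, let X_H = 1 if all 18 edges of H are present in G. Then P[X_H = 1] = p^{18} = (11/18)^{18} = 5559917313492231481/39346408075296537575424.
Summing the indicators: E[X] = Σ_H E[X_H] = 177843714048000 · p^{18} = 177843714048000 · 5559917313492231481/39346408075296537575424 = 82786473808235140223154875/3294258113514384.
Numerically: E[X] ≈ 2.51e+10.

E[X] = 177843714048000 · (11/18)^{18} = 82786473808235140223154875/3294258113514384 ≈ 2.51e+10.


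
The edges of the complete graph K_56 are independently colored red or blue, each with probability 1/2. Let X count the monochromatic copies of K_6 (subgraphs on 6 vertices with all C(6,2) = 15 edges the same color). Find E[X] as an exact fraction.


Let X = Σ_S X_S over the C(56, 6) = 32468436 subsets S of size 6, where X_S = 1 if the K_6 on S is monochromatic.
For a fixed S, the K_6 on S has C(6, 2) = 15 edges. P[all 15 edges red] = (1/2)^15, and likewise for blue, so P[monochromatic] = 2·(1/2)^15 = 2^{1 − 15} = 1/16384.
Summing: E[X] = C(56, 6) · 2^{1 − 15} = 32468436 · 1/16384 = 8117109/4096.
Numerically: E[X] ≈ 1981.716064.

E[X] = C(56,6)·2^(1−C(6,2)) = 8117109/4096 ≈ 1981.716064.


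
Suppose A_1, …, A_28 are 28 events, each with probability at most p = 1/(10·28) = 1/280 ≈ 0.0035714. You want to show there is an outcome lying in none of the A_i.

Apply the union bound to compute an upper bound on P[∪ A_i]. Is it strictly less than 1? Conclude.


Union bound: P[∪_{i=1}^{28} A_i] ≤ Σ_i P[A_i] ≤ 28·p = 28·(1/280) = 1/10.
Numerically: 1/10 ≈ 0.1000000.
Is 1/10 < 1? YES.
Since P[∪ A_i] ≤ 1/10 < 1, the complement has P[∩ A_i^c] ≥ 1 − 1/10 = 9/10 > 0, so some outcome avoids every A_i.

28·p = 1/10 ≈ 0.1000000; existence CERTIFIED by the union bound.


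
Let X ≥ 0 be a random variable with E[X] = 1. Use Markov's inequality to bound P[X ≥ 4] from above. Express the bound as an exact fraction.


μ = E[X] = 1, a = 4.
Markov: P[X ≥ 4] ≤ μ/a = (1)/4 = 1/4.
Numerically: ≈ 0.2500.
(Since a = 4 > μ = 1.0000, the bound 1/4 is < 1 and informative.)

P[X ≥ 4] ≤ 1/4 ≈ 0.2500.


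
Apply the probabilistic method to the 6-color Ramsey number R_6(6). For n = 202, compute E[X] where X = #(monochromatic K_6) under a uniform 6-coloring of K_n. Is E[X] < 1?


E[X] = C(202, 6) · 6^{1 − 15} = 87544611330 · 6^{−14} = 87544611330/78364164096.
As a reduced fraction: E[X] = 14590768555/13060694016 ≈ 1.1172.
Is E[X] < 1? NO.
Since E[X] ≥ 1, the first-moment bound is inconclusive at n = 202; it does NOT by itself certify R_6(6) > 202.

E[X] = 14590768555/13060694016 ≈ 1.1172; E[X] ≥ 1; first-moment method inconclusive here.


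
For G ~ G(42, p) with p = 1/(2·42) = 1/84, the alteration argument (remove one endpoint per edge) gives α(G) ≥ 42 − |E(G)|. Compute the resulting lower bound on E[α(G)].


E[|E(G)|] = C(42, 2)·p = 861 · (1/84) = 41/4.
E[α(G)] ≥ n − E[|E(G)|] = 42 − 41/4 = 127/4.
Numerically: ≈ 31.7500.
(This is only a lower bound; the true E[α(G)] may be larger.)

E[α(G)] ≥ 127/4 ≈ 31.7500.


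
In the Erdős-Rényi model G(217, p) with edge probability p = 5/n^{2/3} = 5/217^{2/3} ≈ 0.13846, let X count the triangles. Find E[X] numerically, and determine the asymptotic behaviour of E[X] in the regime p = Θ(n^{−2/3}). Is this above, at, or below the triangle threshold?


Number of potential triangles: C(217, 3) = 1679580.
Each occurs with probability p³ ≈ (0.13846)³ ≈ 2.6545478e-03.
By linearity: E[X] = C(217, 3)·p³ ≈ 1679580 · 2.6545478e-03 ≈ 4458.52535.
Since α = 2/3 < 1, p = c/n^{2/3} ≫ 1/n is above the triangle threshold p ~ 1/n. Asymptotically E[X] ~ (c³/6)·n^{3(1−α)} = (5³/6)·n^{1} → ∞; triangles are abundant w.h.p.

E[X] ≈ 4458.52535; in regime p = Θ(1/n^{2/3}) E[X] diverges (above the triangle threshold p ~ 1/n).


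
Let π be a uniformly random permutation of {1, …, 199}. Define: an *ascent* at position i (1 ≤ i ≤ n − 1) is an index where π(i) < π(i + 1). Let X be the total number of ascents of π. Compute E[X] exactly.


Write X = Σ X_I over i = 1, …, 198, with X_I the indicator of one ascent.
There are 198 indicators.
For each fixed i, the pair (π(i), π(i+1)) is a uniformly random ordered pair of distinct values from {1, …, 199}; by symmetry P[π(i) < π(i+1)] = 1/2.
By linearity: E[X] = 198 · (1/2) = (199 − 1) · (1/2) = 99 ≈ 99.000000.

E[X] = 99 = 99.000000.


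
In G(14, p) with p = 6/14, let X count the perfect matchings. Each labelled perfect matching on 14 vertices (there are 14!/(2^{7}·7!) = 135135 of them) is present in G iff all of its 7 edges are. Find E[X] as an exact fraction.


K_14 has 14!/(2^{7}·7!) = 135135 labelled perfect matchings.
For each such perfect matching H, let X_H = 1 if all 7 edges of H are present in G. Then P[X_H = 1] = p^{7} = (3/7)^{7} = 2187/823543.
By linearity: E[X] = Σ_H E[X_H] = 135135 · p^{7} = 135135 · 2187/823543 = 42220035/117649.
Numerically: E[X] ≈ 358.86.

E[X] = 135135 · (3/7)^{7} = 42220035/117649 ≈ 358.86.


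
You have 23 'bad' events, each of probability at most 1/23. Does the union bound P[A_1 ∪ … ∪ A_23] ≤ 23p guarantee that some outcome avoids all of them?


Union bound: P[∪_{i=1}^{23} A_i] ≤ Σ_i P[A_i] ≤ 23·p = 23·(1/23) = 1.
Numerically: 1 ≈ 1.000000.
Is 1 < 1? NO.
Since the bound 1 is ≥ 1, the union bound is uninformative here; it does NOT by itself certify existence.

23·p = 1 ≈ 1.000000; existence NOT certified by the union bound.


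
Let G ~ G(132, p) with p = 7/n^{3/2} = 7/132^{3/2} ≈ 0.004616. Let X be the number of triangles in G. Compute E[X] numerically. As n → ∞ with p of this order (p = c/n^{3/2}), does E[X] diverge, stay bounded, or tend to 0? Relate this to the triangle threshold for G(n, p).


Number of potential triangles: C(132, 3) = 374660.
Each occurs with probability p³ ≈ (0.004616)³ ≈ 9.833575e-08.
By linearity: E[X] = C(132, 3)·p³ ≈ 374660 · 9.833575e-08 ≈ 0.0368.
Since α = 3/2 > 1, p = c/n^{3/2} = o(1/n) is below the triangle threshold p ~ 1/n. Asymptotically E[X] ~ (c³/6)·n^{3(1−α)} = (7³/6)·n^{-1.5} → 0, so by Markov's inequality G has no triangles w.h.p.

E[X] ≈ 0.0368; in regime p = Θ(1/n^{3/2}) E[X] tends to 0 (below the triangle threshold p ~ 1/n).
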